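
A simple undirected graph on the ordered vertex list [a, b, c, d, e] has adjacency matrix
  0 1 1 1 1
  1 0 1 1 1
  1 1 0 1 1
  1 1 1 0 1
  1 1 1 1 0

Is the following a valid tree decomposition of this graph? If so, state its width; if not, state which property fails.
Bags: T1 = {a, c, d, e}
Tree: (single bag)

A tree decomposition must satisfy three properties: every vertex lies in some bag; for every edge, both endpoints lie together in some bag; and for every vertex, the bags containing it form a connected subtree. Here vertex b appears in no bag, so the decomposition is invalid.

No — vertex b appears in no bag.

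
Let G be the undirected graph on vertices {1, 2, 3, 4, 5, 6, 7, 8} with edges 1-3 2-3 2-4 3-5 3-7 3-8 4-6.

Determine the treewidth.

1

A width-1 tree decomposition is:
Bags: B1 = {3, 7}  B2 = {2, 3}  B3 = {3, 5}  B4 = {2, 4}  B5 = {4, 6}  B6 = {3, 8}  B7 = {1, 3}
Tree: B1–B2, B1–B3, B2–B4, B4–B5, B3–B6, B3–B7
Every bag has size at most 2, so the width is 2 − 1 = 1 and tw(G) ≤ 1. Since G has at least one edge (e.g. 3–7), it is not an edgeless graph, so tw(G) ≥ 1. Hence tw(G) = 1 exactly.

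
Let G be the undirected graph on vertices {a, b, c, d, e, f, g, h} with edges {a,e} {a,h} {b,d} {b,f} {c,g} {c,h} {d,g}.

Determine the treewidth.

1

A width-1 tree decomposition is:
Bags: B1 = {b, f}  B2 = {b, d}  B3 = {d, g}  B4 = {c, g}  B5 = {c, h}  B6 = {a, h}  B7 = {a, e}
Tree: B1–B2, B2–B3, B3–B4, B4–B5, B5–B6, B6–B7
Every bag has size at most 2, so the width is 2 − 1 = 1 and tw(G) ≤ 1. G has an edge, so its treewidth is at least 1. Combining the bounds, tw(G) = 1.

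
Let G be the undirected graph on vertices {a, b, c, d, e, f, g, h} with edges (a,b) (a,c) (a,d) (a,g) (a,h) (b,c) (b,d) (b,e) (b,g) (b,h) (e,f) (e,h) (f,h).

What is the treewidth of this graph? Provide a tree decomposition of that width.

Every bag has size at most 3, so the width is 3 − 1 = 2 and tw(G) ≤ 2. On the other hand G contains the 3-clique {e, f, h}. A clique must lie in a single bag of any decomposition, so no decomposition can have width below 2. Combining the bounds, tw(G) = 2.

Treewidth 2.
Bags: B1 = {a, b, h}  B2 = {b, e, h}  B3 = {a, b, d}  B4 = {a, b, g}  B5 = {e, f, h}  B6 = {a, b, c}
Tree: B1–B2, B1–B3, B3–B4, B2–B5, B1–B6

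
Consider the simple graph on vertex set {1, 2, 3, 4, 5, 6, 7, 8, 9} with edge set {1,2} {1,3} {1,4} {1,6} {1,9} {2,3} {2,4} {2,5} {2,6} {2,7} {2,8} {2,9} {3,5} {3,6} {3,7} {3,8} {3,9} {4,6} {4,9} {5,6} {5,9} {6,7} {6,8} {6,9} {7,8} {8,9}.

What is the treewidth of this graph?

4

A width-4 tree decomposition is:
Bags: B1 = {2, 3, 6, 7, 8}  B2 = {2, 3, 6, 8, 9}  B3 = {2, 3, 5, 6, 9}  B4 = {1, 2, 3, 6, 9}  B5 = {1, 2, 4, 6, 9}
Tree: B1–B2, B2–B3, B3–B4, B4–B5
Every bag has size at most 5, so the width is 5 − 1 = 4 and tw(G) ≤ 4. On the other hand G contains the 5-clique {2, 3, 6, 8, 9}. A clique must lie in a single bag of any decomposition, so no decomposition can have width below 4. Therefore the treewidth is 4.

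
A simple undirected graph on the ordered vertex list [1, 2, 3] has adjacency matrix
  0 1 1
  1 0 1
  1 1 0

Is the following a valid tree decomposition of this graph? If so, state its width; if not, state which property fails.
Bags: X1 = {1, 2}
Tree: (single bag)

A tree decomposition must satisfy three properties: every vertex lies in some bag; for every edge, both endpoints lie together in some bag; and for every vertex, the bags containing it form a connected subtree. Here vertex 3 appears in no bag, so the decomposition is invalid.

No — vertex 3 appears in no bag.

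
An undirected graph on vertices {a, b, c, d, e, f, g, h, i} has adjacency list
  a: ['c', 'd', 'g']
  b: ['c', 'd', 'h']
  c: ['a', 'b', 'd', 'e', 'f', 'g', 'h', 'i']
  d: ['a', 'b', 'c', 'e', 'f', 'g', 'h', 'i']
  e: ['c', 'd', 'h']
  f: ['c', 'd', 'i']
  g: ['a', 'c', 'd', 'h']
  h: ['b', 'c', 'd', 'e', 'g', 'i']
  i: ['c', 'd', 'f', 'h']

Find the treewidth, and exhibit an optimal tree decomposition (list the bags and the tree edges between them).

Each bag holds 4 vertices, so the decomposition has width 3, which upper-bounds the treewidth. Conversely, {a, c, d, g} is a clique of size 4, and the vertices of any clique must share a bag in every tree decomposition; so some bag has ≥ 4 vertices and tw(G) ≥ 3. Hence tw(G) = 3 exactly.

Treewidth 3.
Bags: B1 = {c, d, h, i}  B2 = {c, d, g, h}  B3 = {a, c, d, g}  B4 = {c, d, e, h}  B5 = {c, d, f, i}  B6 = {b, c, d, h}
Tree: B1–B2, B2–B3, B2–B4, B1–B5, B2–B6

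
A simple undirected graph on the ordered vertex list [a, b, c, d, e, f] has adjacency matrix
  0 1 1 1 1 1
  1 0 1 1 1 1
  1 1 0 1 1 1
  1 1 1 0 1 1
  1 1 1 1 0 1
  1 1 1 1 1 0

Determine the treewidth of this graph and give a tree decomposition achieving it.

A single bag containing all 6 vertices is trivially a valid decomposition of width 5. On the other hand G contains the 6-clique {a, b, c, d, e, f}. A clique must lie in a single bag of any decomposition, so no decomposition can have width below 5. Hence tw(G) = 5 exactly.

Treewidth 5.
Bags: B1 = {a, b, c, d, e, f}
Tree: (single bag)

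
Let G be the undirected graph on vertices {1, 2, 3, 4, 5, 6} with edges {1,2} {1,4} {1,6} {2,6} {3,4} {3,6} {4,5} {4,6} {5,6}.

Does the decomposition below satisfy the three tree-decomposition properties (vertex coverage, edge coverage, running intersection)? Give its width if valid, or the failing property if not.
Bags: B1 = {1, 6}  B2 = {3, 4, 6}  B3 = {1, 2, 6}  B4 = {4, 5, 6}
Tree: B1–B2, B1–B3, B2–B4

A tree decomposition must satisfy three properties: every vertex lies in some bag; for every edge, both endpoints lie together in some bag; and for every vertex, the bags containing it form a connected subtree. Here edge (4,1) lies in no bag, so the decomposition is invalid.

No — edge (4,1) lies in no bag.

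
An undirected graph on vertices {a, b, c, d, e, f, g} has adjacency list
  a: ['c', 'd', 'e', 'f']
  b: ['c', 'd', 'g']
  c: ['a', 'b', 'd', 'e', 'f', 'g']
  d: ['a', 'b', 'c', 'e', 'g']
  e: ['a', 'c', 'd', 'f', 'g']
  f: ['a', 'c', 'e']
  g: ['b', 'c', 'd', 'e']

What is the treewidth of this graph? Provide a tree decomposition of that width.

Every bag has size at most 4, so the width is 4 − 1 = 3 and tw(G) ≤ 3. On the other hand G contains the 4-clique {c, d, e, g}. A clique must lie in a single bag of any decomposition, so no decomposition can have width below 3. Hence tw(G) = 3 exactly.

Treewidth 3.
One optimal decomposition is:
Bags: B1 = {c, d, e, g}  B2 = {a, c, d, e}  B3 = {a, c, e, f}  B4 = {b, c, d, g}
Tree: B1–B2, B2–B3, B1–B4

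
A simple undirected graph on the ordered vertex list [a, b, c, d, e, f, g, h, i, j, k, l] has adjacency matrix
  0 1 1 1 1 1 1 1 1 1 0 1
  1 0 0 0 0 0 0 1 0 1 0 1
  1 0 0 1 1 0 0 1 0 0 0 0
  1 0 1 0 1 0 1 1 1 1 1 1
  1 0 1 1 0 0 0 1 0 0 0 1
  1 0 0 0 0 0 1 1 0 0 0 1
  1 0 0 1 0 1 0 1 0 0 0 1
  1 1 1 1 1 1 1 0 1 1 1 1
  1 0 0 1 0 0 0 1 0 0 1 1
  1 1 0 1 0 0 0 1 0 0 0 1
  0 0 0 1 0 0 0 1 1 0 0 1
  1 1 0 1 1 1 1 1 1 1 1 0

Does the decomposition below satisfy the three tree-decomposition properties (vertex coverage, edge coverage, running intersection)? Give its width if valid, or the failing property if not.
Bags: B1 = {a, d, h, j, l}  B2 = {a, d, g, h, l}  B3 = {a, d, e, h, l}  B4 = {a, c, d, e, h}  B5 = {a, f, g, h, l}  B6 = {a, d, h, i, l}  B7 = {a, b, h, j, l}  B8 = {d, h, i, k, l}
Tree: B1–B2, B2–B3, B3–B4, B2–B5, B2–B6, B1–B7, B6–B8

Every vertex of G appears in some bag (union = {a, b, c, d, e, f, g, h, i, j, k, l}); every edge is covered by a bag; and for each vertex v the set of bags containing v is connected in the bag tree. The decomposition is therefore valid. The largest bag has 5 vertices, so the width is 4.

Yes; width 4.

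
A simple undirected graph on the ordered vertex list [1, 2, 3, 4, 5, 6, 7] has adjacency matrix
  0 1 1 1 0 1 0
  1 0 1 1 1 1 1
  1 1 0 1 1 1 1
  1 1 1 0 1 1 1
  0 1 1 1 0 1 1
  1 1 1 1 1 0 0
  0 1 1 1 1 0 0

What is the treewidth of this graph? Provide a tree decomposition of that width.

Every bag has size at most 5, so the width is 5 − 1 = 4 and tw(G) ≤ 4. Conversely, {1, 2, 3, 4, 6} is a clique of size 5, and the vertices of any clique must share a bag in every tree decomposition; so some bag has ≥ 5 vertices and tw(G) ≥ 4. The upper and lower bounds meet at 4, so that is the treewidth.

Treewidth 4.
One such decomposition:
Bags: B1 = {1, 2, 3, 4, 6}  B2 = {2, 3, 4, 5, 6}  B3 = {2, 3, 4, 5, 7}
Tree: B1–B2, B2–B3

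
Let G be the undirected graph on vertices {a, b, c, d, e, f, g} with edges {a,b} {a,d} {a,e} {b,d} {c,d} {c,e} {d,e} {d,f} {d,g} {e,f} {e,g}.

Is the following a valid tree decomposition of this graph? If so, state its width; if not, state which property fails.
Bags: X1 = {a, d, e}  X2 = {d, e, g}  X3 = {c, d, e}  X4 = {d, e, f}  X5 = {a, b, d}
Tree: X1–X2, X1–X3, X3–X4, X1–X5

Vertex coverage: the bags together contain {a, b, c, d, e, f, g}, the full vertex set. Edge coverage: each edge of G has both endpoints in at least one bag. Running intersection: for every vertex, the bags containing it form a connected subtree. All three properties hold, so this is a valid tree decomposition of width max|bag| − 1 = 2, and hence tw(G) ≤ 2.

Yes; width 2.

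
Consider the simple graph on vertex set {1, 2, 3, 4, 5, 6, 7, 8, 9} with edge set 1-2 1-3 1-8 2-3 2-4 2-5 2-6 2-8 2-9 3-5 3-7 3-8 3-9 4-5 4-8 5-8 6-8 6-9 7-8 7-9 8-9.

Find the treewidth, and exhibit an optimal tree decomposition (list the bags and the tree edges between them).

Treewidth 3.
One such decomposition:
Bags: B1 = {2, 3, 5, 8}  B2 = {2, 3, 8, 9}  B3 = {2, 4, 5, 8}  B4 = {1, 2, 3, 8}  B5 = {3, 7, 8, 9}  B6 = {2, 6, 8, 9}
Tree: B1–B2, B1–B3, B1–B4, B2–B5, B2–B6

The largest bag has 4 vertices, giving width 3; this decomposition certifies tw(G) ≤ 3. On the other hand G contains the 4-clique {1, 2, 3, 8}. A clique must lie in a single bag of any decomposition, so no decomposition can have width below 3. Combining the bounds, tw(G) = 3.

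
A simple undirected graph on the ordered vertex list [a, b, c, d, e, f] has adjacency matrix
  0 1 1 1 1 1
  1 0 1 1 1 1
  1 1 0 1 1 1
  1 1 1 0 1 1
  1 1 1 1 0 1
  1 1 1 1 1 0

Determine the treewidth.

A width-5 tree decomposition is:
Bags: B1 = {a, b, c, d, e, f}
Tree: (single bag)
A single bag containing all 6 vertices is trivially a valid decomposition of width 5. Conversely, {a, b, c, d, e, f} is a clique of size 6, and the vertices of any clique must share a bag in every tree decomposition; so some bag has ≥ 6 vertices and tw(G) ≥ 5. Therefore the treewidth is 5.

5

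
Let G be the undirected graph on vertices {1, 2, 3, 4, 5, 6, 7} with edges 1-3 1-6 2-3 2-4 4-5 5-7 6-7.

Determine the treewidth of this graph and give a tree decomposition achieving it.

Treewidth 2.
One optimal decomposition is:
Bags: B1 = {2, 4, 5}  B2 = {2, 3, 5}  B3 = {1, 3, 5}  B4 = {1, 5, 6}  B5 = {5, 6, 7}
Tree: B1–B2, B2–B3, B3–B4, B4–B5

Each bag holds 3 vertices, so the decomposition has width 2, which upper-bounds the treewidth. Since 5–4–2–3–1–6–7–5 is a cycle in G, G is not acyclic. Forests are exactly the graphs of treewidth ≤ 1, so tw(G) ≥ 2. Therefore the treewidth is 2.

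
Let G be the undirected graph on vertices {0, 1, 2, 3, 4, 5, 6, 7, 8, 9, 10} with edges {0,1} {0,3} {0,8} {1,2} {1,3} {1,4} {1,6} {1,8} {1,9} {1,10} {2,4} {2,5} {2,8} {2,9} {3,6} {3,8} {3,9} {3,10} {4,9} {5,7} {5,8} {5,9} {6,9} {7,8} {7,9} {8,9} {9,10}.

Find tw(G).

3

A width-3 tree decomposition is:
Bags: B1 = {1, 2, 4, 9}  B2 = {1, 2, 8, 9}  B3 = {1, 3, 8, 9}  B4 = {1, 3, 6, 9}  B5 = {0, 1, 3, 8}  B6 = {2, 5, 8, 9}  B7 = {1, 3, 9, 10}  B8 = {5, 7, 8, 9}
Tree: B1–B2, B2–B3, B3–B4, B3–B5, B2–B6, B4–B7, B6–B8
Every bag has size at most 4, so the width is 4 − 1 = 3 and tw(G) ≤ 3. On the other hand G contains the 4-clique {0, 1, 3, 8}. A clique must lie in a single bag of any decomposition, so no decomposition can have width below 3. The upper and lower bounds meet at 3, so that is the treewidth.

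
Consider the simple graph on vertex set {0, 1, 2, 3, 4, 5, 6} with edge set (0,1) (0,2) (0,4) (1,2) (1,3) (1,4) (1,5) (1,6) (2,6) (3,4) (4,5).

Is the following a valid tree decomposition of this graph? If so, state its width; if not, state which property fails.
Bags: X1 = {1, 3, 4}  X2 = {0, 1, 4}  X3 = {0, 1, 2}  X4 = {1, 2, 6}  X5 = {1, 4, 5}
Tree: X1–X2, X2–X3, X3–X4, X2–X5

Yes; width 2.

Every vertex of G appears in some bag (union = {0, 1, 2, 3, 4, 5, 6}); every edge is covered by a bag; and for each vertex v the set of bags containing v is connected in the bag tree. The decomposition is therefore valid. The largest bag has 3 vertices, so the width is 2.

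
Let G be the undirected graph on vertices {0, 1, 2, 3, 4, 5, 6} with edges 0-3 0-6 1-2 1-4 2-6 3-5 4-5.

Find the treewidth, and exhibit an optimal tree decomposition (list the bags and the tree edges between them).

Every bag has size at most 3, so the width is 3 − 1 = 2 and tw(G) ≤ 2. Since 6–0–3–5–4–1–2–6 is a cycle in G, G is not acyclic. Forests are exactly the graphs of treewidth ≤ 1, so tw(G) ≥ 2. The upper and lower bounds meet at 2, so that is the treewidth.

Treewidth 2.
One such decomposition:
Bags: B1 = {0, 3, 6}  B2 = {3, 5, 6}  B3 = {4, 5, 6}  B4 = {1, 4, 6}  B5 = {1, 2, 6}
Tree: B1–B2, B2–B3, B3–B4, B4–B5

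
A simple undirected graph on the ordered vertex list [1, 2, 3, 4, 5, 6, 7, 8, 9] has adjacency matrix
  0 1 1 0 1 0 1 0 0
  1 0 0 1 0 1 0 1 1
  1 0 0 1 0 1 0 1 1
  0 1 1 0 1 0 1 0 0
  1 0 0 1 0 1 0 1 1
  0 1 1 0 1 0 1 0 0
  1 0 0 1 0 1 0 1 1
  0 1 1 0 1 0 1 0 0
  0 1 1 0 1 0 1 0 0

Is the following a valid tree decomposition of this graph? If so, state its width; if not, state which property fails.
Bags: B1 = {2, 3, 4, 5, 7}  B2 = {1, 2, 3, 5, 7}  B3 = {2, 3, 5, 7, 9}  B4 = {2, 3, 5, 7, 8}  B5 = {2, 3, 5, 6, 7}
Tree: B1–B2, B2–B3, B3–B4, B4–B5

Vertex coverage: the bags together contain {1, 2, 3, 4, 5, 6, 7, 8, 9}, the full vertex set. Edge coverage: each edge of G has both endpoints in at least one bag. Running intersection: for every vertex, the bags containing it form a connected subtree. All three properties hold, so this is a valid tree decomposition of width max|bag| − 1 = 4, and hence tw(G) ≤ 4.

Yes; width 4.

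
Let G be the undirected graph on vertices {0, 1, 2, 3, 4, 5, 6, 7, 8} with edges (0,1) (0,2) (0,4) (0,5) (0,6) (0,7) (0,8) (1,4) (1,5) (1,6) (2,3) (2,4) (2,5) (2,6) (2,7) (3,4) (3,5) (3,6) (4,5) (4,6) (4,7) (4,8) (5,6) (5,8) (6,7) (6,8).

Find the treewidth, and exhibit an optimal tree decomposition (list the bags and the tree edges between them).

Treewidth 4.
One such decomposition:
Bags: B1 = {0, 4, 5, 6, 8}  B2 = {0, 2, 4, 5, 6}  B3 = {0, 1, 4, 5, 6}  B4 = {2, 3, 4, 5, 6}  B5 = {0, 2, 4, 6, 7}
Tree: B1–B2, B1–B3, B2–B4, B2–B5

Every bag has size at most 5, so the width is 5 − 1 = 4 and tw(G) ≤ 4. For the lower bound, the 5 vertices {0, 4, 5, 6, 8} are pairwise adjacent, and any tree decomposition puts a clique entirely inside one bag — forcing width ≥ 4. Hence tw(G) = 4 exactly.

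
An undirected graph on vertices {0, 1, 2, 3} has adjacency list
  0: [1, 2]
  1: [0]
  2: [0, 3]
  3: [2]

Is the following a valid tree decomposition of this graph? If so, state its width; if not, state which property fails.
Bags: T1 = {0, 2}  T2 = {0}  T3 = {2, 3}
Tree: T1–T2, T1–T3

A tree decomposition must satisfy three properties: every vertex lies in some bag; for every edge, both endpoints lie together in some bag; and for every vertex, the bags containing it form a connected subtree. Here vertex 1 appears in no bag, so the decomposition is invalid.

No — vertex 1 appears in no bag.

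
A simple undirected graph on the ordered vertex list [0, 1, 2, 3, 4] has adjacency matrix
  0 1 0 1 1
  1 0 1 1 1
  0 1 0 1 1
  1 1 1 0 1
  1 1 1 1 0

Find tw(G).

3

A width-3 tree decomposition is:
Bags: B1 = {1, 2, 3, 4}  B2 = {0, 1, 3, 4}
Tree: B1–B2
The largest bag has 4 vertices, giving width 3; this decomposition certifies tw(G) ≤ 3. For the lower bound, the 4 vertices {0, 1, 3, 4} are pairwise adjacent, and any tree decomposition puts a clique entirely inside one bag — forcing width ≥ 3. Therefore the treewidth is 3.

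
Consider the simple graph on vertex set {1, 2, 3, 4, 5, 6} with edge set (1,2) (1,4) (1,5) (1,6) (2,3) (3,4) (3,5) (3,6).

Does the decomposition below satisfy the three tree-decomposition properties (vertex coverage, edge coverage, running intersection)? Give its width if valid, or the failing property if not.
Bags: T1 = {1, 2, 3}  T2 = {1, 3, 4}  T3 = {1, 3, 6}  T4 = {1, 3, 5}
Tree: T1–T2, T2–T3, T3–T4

Yes; width 2.

Checking the three conditions: (i) the bags cover all of {1, 2, 3, 4, 5, 6}; (ii) for each edge, some bag contains both endpoints; (iii) the bags containing any fixed vertex form a subtree. All hold, so the decomposition is valid with width 3 − 1 = 2.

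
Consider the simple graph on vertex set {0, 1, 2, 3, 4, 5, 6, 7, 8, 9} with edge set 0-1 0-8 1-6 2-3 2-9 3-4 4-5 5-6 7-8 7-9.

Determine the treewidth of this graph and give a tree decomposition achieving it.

The largest bag has 3 vertices, giving width 2; this decomposition certifies tw(G) ≤ 2. Since 3–2–9–7–8–0–1–6–5–4–3 is a cycle in G, G is not acyclic. Forests are exactly the graphs of treewidth ≤ 1, so tw(G) ≥ 2. Hence tw(G) = 2 exactly.

Treewidth 2.
One optimal decomposition is:
Bags: B1 = {2, 3, 9}  B2 = {3, 7, 9}  B3 = {3, 7, 8}  B4 = {0, 3, 8}  B5 = {0, 1, 3}  B6 = {1, 3, 6}  B7 = {3, 5, 6}  B8 = {3, 4, 5}
Tree: B1–B2, B2–B3, B3–B4, B4–B5, B5–B6, B6–B7, B7–B8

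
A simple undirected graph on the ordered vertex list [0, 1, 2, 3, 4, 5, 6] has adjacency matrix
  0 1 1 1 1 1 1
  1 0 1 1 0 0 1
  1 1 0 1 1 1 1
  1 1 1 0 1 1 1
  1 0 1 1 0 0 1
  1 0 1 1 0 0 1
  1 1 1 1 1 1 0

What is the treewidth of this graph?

A width-4 tree decomposition is:
Bags: B1 = {0, 2, 3, 4, 6}  B2 = {0, 1, 2, 3, 6}  B3 = {0, 2, 3, 5, 6}
Tree: B1–B2, B2–B3
Each bag holds 5 vertices, so the decomposition has width 4, which upper-bounds the treewidth. Conversely, {0, 1, 2, 3, 6} is a clique of size 5, and the vertices of any clique must share a bag in every tree decomposition; so some bag has ≥ 5 vertices and tw(G) ≥ 4. Hence tw(G) = 4 exactly.

4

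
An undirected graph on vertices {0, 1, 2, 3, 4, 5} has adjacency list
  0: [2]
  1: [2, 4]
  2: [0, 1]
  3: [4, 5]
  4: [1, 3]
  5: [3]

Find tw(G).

A width-1 tree decomposition is:
Bags: B1 = {0, 2}  B2 = {1, 2}  B3 = {1, 4}  B4 = {3, 4}  B5 = {3, 5}
Tree: B1–B2, B2–B3, B3–B4, B4–B5
Each bag holds 2 vertices, so the decomposition has width 1, which upper-bounds the treewidth. Since G has at least one edge (e.g. 0–2), it is not an edgeless graph, so tw(G) ≥ 1. Hence tw(G) = 1 exactly.

1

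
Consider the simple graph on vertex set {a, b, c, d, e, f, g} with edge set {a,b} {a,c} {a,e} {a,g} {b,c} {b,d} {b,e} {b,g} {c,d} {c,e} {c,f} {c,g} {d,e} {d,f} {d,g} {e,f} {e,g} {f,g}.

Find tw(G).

A width-4 tree decomposition is:
Bags: B1 = {b, c, d, e, g}  B2 = {a, b, c, e, g}  B3 = {c, d, e, f, g}
Tree: B1–B2, B1–B3
The largest bag has 5 vertices, giving width 4; this decomposition certifies tw(G) ≤ 4. For the lower bound, the 5 vertices {c, d, e, f, g} are pairwise adjacent, and any tree decomposition puts a clique entirely inside one bag — forcing width ≥ 4. Combining the bounds, tw(G) = 4.

4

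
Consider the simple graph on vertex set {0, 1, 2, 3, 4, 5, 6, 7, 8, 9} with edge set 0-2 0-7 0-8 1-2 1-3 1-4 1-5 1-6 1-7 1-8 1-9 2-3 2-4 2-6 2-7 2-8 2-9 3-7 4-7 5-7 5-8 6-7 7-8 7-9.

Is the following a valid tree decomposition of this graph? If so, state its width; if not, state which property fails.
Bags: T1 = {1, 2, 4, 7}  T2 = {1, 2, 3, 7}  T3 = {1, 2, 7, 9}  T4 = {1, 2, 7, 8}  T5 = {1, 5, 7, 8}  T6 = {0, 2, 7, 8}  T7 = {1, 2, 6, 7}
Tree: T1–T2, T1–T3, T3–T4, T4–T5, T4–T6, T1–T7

Yes; width 3.

Vertex coverage: the bags together contain {0, 1, 2, 3, 4, 5, 6, 7, 8, 9}, the full vertex set. Edge coverage: each edge of G has both endpoints in at least one bag. Running intersection: for every vertex, the bags containing it form a connected subtree. All three properties hold, so this is a valid tree decomposition of width max|bag| − 1 = 3, and hence tw(G) ≤ 3.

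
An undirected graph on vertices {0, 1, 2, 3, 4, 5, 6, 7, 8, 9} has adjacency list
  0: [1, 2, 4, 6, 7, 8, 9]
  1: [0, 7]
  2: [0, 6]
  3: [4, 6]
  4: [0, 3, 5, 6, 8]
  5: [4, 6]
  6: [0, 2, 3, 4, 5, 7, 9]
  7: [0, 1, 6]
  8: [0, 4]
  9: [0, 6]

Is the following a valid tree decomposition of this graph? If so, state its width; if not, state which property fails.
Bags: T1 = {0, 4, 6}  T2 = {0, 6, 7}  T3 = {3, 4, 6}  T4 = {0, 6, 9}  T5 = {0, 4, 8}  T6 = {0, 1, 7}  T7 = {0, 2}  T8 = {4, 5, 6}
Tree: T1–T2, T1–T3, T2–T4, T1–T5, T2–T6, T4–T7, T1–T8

A tree decomposition must satisfy three properties: every vertex lies in some bag; for every edge, both endpoints lie together in some bag; and for every vertex, the bags containing it form a connected subtree. Here edge (6,2) lies in no bag, so the decomposition is invalid.

No — edge (6,2) lies in no bag.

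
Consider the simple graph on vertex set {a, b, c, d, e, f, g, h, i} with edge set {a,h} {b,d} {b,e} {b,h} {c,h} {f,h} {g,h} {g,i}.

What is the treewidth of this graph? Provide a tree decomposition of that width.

Every bag has size at most 2, so the width is 2 − 1 = 1 and tw(G) ≤ 1. Since G has at least one edge (e.g. h–b), it is not an edgeless graph, so tw(G) ≥ 1. Hence tw(G) = 1 exactly.

Treewidth 1.
One optimal decomposition is:
Bags: B1 = {b, h}  B2 = {b, e}  B3 = {f, h}  B4 = {c, h}  B5 = {a, h}  B6 = {b, d}  B7 = {g, h}  B8 = {g, i}
Tree: B1–B2, B1–B3, B1–B4, B3–B5, B2–B6, B5–B7, B7–B8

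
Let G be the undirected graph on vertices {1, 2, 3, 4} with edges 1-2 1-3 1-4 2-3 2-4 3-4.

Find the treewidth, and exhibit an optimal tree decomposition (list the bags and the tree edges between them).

Treewidth 3.
One optimal decomposition is:
Bags: B1 = {1, 2, 3, 4}
Tree: (single bag)

A single bag containing all 4 vertices is trivially a valid decomposition of width 3. On the other hand G contains the 4-clique {1, 2, 3, 4}. A clique must lie in a single bag of any decomposition, so no decomposition can have width below 3. Hence tw(G) = 3 exactly.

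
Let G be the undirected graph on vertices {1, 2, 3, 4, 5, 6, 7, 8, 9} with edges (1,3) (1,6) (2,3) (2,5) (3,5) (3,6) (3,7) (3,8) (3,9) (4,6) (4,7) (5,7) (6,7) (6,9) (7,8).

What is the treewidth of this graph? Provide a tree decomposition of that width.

Treewidth 2.
One such decomposition:
Bags: B1 = {3, 6, 7}  B2 = {3, 5, 7}  B3 = {3, 6, 9}  B4 = {2, 3, 5}  B5 = {3, 7, 8}  B6 = {4, 6, 7}  B7 = {1, 3, 6}
Tree: B1–B2, B1–B3, B2–B4, B1–B5, B1–B6, B3–B7

Each bag holds 3 vertices, so the decomposition has width 2, which upper-bounds the treewidth. For the lower bound, the 3 vertices {3, 7, 8} are pairwise adjacent, and any tree decomposition puts a clique entirely inside one bag — forcing width ≥ 2. The upper and lower bounds meet at 2, so that is the treewidth.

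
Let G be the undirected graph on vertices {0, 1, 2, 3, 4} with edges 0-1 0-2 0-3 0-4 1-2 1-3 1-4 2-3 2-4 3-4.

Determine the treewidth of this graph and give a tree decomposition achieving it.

Treewidth 4.
One such decomposition:
Bags: B1 = {0, 1, 2, 3, 4}
Tree: (single bag)

A single bag containing all 5 vertices is trivially a valid decomposition of width 4. On the other hand G contains the 5-clique {0, 1, 2, 3, 4}. A clique must lie in a single bag of any decomposition, so no decomposition can have width below 4. Combining the bounds, tw(G) = 4.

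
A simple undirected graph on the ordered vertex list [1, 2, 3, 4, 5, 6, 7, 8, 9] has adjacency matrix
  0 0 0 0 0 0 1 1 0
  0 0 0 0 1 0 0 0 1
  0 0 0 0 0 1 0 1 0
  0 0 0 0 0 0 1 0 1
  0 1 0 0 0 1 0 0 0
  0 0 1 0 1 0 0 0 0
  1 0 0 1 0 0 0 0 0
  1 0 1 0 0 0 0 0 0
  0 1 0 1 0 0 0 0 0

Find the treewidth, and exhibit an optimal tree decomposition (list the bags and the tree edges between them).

The largest bag has 3 vertices, giving width 2; this decomposition certifies tw(G) ≤ 2. The edges 1–7–4–9–2–5–6–3–8–1 form a cycle, so G is not a tree and its treewidth is at least 2. The upper and lower bounds meet at 2, so that is the treewidth.

Treewidth 2.
One such decomposition:
Bags: B1 = {1, 4, 7}  B2 = {1, 4, 9}  B3 = {1, 2, 9}  B4 = {1, 2, 5}  B5 = {1, 5, 6}  B6 = {1, 3, 6}  B7 = {1, 3, 8}
Tree: B1–B2, B2–B3, B3–B4, B4–B5, B5–B6, B6–B7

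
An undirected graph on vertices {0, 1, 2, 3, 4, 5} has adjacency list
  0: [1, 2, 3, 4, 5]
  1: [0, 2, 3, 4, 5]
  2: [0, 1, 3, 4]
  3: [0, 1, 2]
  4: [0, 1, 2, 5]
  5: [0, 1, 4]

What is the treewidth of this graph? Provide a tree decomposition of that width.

Treewidth 3.
One such decomposition:
Bags: B1 = {0, 1, 2, 4}  B2 = {0, 1, 4, 5}  B3 = {0, 1, 2, 3}
Tree: B1–B2, B1–B3

The largest bag has 4 vertices, giving width 3; this decomposition certifies tw(G) ≤ 3. Conversely, {0, 1, 2, 3} is a clique of size 4, and the vertices of any clique must share a bag in every tree decomposition; so some bag has ≥ 4 vertices and tw(G) ≥ 3. The upper and lower bounds meet at 3, so that is the treewidth.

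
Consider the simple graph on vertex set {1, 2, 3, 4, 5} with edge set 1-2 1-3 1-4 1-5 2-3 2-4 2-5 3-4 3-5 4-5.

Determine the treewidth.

4

A width-4 tree decomposition is:
Bags: B1 = {1, 2, 3, 4, 5}
Tree: (single bag)
A single bag containing all 5 vertices is trivially a valid decomposition of width 4. Conversely, {1, 2, 3, 4, 5} is a clique of size 5, and the vertices of any clique must share a bag in every tree decomposition; so some bag has ≥ 5 vertices and tw(G) ≥ 4. Therefore the treewidth is 4.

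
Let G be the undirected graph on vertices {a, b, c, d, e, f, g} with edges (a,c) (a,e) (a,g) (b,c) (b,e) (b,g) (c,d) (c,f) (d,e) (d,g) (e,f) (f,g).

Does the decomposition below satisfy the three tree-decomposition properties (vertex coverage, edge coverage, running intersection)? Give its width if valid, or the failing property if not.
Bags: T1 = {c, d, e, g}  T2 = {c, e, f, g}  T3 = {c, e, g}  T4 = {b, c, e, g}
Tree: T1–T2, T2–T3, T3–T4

No — vertex a appears in no bag.

A tree decomposition must satisfy three properties: every vertex lies in some bag; for every edge, both endpoints lie together in some bag; and for every vertex, the bags containing it form a connected subtree. Here vertex a appears in no bag, so the decomposition is invalid.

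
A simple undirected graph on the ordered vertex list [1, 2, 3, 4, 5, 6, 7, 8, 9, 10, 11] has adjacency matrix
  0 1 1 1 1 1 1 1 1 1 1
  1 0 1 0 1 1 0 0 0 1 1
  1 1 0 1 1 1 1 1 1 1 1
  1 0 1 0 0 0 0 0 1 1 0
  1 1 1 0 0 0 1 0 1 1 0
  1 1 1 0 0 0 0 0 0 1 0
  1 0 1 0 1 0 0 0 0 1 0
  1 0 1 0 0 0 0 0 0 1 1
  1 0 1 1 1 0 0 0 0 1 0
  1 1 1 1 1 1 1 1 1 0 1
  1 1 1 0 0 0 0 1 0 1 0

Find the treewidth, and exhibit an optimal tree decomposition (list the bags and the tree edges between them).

Each bag holds 5 vertices, so the decomposition has width 4, which upper-bounds the treewidth. For the lower bound, the 5 vertices {1, 2, 3, 10, 11} are pairwise adjacent, and any tree decomposition puts a clique entirely inside one bag — forcing width ≥ 4. The upper and lower bounds meet at 4, so that is the treewidth.

Treewidth 4.
One optimal decomposition is:
Bags: B1 = {1, 2, 3, 10, 11}  B2 = {1, 2, 3, 5, 10}  B3 = {1, 3, 5, 7, 10}  B4 = {1, 3, 5, 9, 10}  B5 = {1, 2, 3, 6, 10}  B6 = {1, 3, 4, 9, 10}  B7 = {1, 3, 8, 10, 11}
Tree: B1–B2, B2–B3, B2–B4, B2–B5, B4–B6, B1–B7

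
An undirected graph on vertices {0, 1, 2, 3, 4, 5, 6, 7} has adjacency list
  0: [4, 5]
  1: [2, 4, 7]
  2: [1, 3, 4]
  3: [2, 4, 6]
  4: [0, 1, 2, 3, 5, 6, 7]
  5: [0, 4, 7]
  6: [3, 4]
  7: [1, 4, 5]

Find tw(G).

A width-2 tree decomposition is:
Bags: B1 = {1, 4, 7}  B2 = {4, 5, 7}  B3 = {1, 2, 4}  B4 = {2, 3, 4}  B5 = {0, 4, 5}  B6 = {3, 4, 6}
Tree: B1–B2, B1–B3, B3–B4, B2–B5, B4–B6
Every bag has size at most 3, so the width is 3 − 1 = 2 and tw(G) ≤ 2. On the other hand G contains the 3-clique {0, 4, 5}. A clique must lie in a single bag of any decomposition, so no decomposition can have width below 2. Hence tw(G) = 2 exactly.

2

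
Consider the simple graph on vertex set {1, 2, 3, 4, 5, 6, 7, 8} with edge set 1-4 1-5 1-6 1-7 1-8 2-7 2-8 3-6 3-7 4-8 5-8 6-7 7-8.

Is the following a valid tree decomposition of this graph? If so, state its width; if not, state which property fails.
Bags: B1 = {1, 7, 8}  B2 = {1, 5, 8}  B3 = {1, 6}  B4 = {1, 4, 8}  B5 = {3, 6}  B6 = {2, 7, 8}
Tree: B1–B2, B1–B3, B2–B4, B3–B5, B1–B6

No — edge (7,6) lies in no bag.

A tree decomposition must satisfy three properties: every vertex lies in some bag; for every edge, both endpoints lie together in some bag; and for every vertex, the bags containing it form a connected subtree. Here edge (7,6) lies in no bag, so the decomposition is invalid.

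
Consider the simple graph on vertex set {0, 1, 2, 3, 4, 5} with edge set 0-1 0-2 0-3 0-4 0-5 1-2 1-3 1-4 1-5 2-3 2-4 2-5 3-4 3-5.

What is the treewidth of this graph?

4

A width-4 tree decomposition is:
Bags: B1 = {0, 1, 2, 3, 5}  B2 = {0, 1, 2, 3, 4}
Tree: B1–B2
The largest bag has 5 vertices, giving width 4; this decomposition certifies tw(G) ≤ 4. For the lower bound, the 5 vertices {0, 1, 2, 3, 4} are pairwise adjacent, and any tree decomposition puts a clique entirely inside one bag — forcing width ≥ 4. The upper and lower bounds meet at 4, so that is the treewidth.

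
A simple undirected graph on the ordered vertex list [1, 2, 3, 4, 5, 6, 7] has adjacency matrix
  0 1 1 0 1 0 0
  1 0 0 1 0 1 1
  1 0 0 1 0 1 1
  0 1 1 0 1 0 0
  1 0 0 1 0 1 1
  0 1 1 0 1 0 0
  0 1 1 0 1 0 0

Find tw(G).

A width-3 tree decomposition is:
Bags: B1 = {2, 3, 5, 6}  B2 = {2, 3, 5, 7}  B3 = {2, 3, 4, 5}  B4 = {1, 2, 3, 5}
Tree: B1–B2, B2–B3, B3–B4
The largest bag has 4 vertices, giving width 3; this decomposition certifies tw(G) ≤ 3. For the lower bound: the 4 vertex sets {5,6}, {2,7}, {3}, {4} are disjoint, each induces a connected subgraph, and every pair is joined by at least one edge of G. Contracting each set to a single vertex therefore yields K_{4} as a minor, and since treewidth is minor-monotone, tw(G) ≥ tw(K_{4}) = 3. Therefore the treewidth is 3.

3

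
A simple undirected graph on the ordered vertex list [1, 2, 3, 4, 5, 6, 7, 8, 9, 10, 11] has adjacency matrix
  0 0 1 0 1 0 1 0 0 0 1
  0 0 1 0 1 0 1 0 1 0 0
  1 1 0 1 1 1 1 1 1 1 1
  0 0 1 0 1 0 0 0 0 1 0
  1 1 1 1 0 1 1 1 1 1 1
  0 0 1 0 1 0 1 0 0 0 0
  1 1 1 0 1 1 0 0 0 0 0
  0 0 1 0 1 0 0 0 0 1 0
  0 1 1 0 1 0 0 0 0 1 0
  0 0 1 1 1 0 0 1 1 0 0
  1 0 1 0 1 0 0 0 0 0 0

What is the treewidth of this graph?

A width-3 tree decomposition is:
Bags: B1 = {1, 3, 5, 7}  B2 = {2, 3, 5, 7}  B3 = {2, 3, 5, 9}  B4 = {3, 5, 9, 10}  B5 = {3, 4, 5, 10}  B6 = {3, 5, 6, 7}  B7 = {3, 5, 8, 10}  B8 = {1, 3, 5, 11}
Tree: B1–B2, B2–B3, B3–B4, B4–B5, B2–B6, B5–B7, B1–B8
Every bag has size at most 4, so the width is 4 − 1 = 3 and tw(G) ≤ 3. On the other hand G contains the 4-clique {3, 4, 5, 10}. A clique must lie in a single bag of any decomposition, so no decomposition can have width below 3. Hence tw(G) = 3 exactly.

3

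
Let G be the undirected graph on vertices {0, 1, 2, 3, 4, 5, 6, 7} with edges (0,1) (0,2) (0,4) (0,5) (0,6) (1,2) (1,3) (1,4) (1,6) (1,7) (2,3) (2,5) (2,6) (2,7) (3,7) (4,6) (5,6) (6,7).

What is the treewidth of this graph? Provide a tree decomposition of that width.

Every bag has size at most 4, so the width is 4 − 1 = 3 and tw(G) ≤ 3. For the lower bound, the 4 vertices {1, 2, 3, 7} are pairwise adjacent, and any tree decomposition puts a clique entirely inside one bag — forcing width ≥ 3. Therefore the treewidth is 3.

Treewidth 3.
Bags: B1 = {1, 2, 6, 7}  B2 = {1, 2, 3, 7}  B3 = {0, 1, 2, 6}  B4 = {0, 2, 5, 6}  B5 = {0, 1, 4, 6}
Tree: B1–B2, B1–B3, B3–B4, B3–B5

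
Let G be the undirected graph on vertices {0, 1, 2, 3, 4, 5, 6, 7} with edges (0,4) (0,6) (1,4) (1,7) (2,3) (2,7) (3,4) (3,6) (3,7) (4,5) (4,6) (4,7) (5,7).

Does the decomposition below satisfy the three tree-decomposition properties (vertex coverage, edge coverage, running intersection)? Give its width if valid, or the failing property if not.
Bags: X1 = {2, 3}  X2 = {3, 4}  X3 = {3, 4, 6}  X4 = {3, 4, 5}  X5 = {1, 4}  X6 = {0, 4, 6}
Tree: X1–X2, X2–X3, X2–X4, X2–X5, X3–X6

No — vertex 7 appears in no bag.

A tree decomposition must satisfy three properties: every vertex lies in some bag; for every edge, both endpoints lie together in some bag; and for every vertex, the bags containing it form a connected subtree. Here vertex 7 appears in no bag, so the decomposition is invalid.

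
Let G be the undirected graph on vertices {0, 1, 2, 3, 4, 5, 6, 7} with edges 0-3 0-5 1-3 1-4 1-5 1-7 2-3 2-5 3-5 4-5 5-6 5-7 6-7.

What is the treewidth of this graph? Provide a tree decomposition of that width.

Treewidth 2.
One optimal decomposition is:
Bags: B1 = {1, 5, 7}  B2 = {5, 6, 7}  B3 = {1, 3, 5}  B4 = {0, 3, 5}  B5 = {2, 3, 5}  B6 = {1, 4, 5}
Tree: B1–B2, B1–B3, B3–B4, B4–B5, B1–B6

Every bag has size at most 3, so the width is 3 − 1 = 2 and tw(G) ≤ 2. Conversely, {0, 3, 5} is a clique of size 3, and the vertices of any clique must share a bag in every tree decomposition; so some bag has ≥ 3 vertices and tw(G) ≥ 2. Therefore the treewidth is 2.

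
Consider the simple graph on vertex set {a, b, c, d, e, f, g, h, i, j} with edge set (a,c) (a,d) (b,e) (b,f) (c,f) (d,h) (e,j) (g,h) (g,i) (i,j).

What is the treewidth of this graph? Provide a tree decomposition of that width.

Each bag holds 3 vertices, so the decomposition has width 2, which upper-bounds the treewidth. The edges g–h–d–a–c–f–b–e–j–i–g form a cycle, so G is not a tree and its treewidth is at least 2. The upper and lower bounds meet at 2, so that is the treewidth.

Treewidth 2.
Bags: B1 = {d, g, h}  B2 = {a, d, g}  B3 = {a, c, g}  B4 = {c, f, g}  B5 = {b, f, g}  B6 = {b, e, g}  B7 = {e, g, j}  B8 = {g, i, j}
Tree: B1–B2, B2–B3, B3–B4, B4–B5, B5–B6, B6–B7, B7–B8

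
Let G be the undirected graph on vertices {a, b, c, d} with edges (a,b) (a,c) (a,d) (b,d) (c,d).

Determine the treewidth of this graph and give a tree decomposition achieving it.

Treewidth 2.
One optimal decomposition is:
Bags: B1 = {a, c, d}  B2 = {a, b, d}
Tree: B1–B2

Each bag holds 3 vertices, so the decomposition has width 2, which upper-bounds the treewidth. For the lower bound, the 3 vertices {a, c, d} are pairwise adjacent, and any tree decomposition puts a clique entirely inside one bag — forcing width ≥ 2. Therefore the treewidth is 2.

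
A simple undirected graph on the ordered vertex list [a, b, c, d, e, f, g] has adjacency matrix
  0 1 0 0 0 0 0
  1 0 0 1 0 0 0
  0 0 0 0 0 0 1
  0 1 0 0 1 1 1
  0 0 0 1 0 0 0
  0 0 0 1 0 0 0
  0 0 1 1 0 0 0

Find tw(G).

A width-1 tree decomposition is:
Bags: B1 = {c, g}  B2 = {d, g}  B3 = {d, f}  B4 = {b, d}  B5 = {a, b}  B6 = {d, e}
Tree: B1–B2, B2–B3, B3–B4, B4–B5, B4–B6
The largest bag has 2 vertices, giving width 1; this decomposition certifies tw(G) ≤ 1. G has an edge, so its treewidth is at least 1. The upper and lower bounds meet at 1, so that is the treewidth.

1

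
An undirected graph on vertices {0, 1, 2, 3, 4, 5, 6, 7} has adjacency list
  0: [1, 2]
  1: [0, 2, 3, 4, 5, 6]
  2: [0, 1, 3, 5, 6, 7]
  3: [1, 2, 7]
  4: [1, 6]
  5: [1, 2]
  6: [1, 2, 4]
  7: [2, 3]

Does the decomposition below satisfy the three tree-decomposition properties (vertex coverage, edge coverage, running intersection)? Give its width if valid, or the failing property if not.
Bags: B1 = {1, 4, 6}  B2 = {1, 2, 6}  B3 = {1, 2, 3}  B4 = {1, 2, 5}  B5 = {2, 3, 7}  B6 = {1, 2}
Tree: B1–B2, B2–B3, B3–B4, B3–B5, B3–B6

A tree decomposition must satisfy three properties: every vertex lies in some bag; for every edge, both endpoints lie together in some bag; and for every vertex, the bags containing it form a connected subtree. Here vertex 0 appears in no bag, so the decomposition is invalid.

No — vertex 0 appears in no bag.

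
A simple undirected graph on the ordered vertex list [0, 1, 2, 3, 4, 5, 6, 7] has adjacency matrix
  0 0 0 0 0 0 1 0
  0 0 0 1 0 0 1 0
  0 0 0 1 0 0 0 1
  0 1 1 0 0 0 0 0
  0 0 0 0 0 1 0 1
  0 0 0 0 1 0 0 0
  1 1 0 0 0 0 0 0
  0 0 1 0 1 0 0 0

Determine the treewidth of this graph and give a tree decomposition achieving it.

Every bag has size at most 2, so the width is 2 − 1 = 1 and tw(G) ≤ 1. Any graph with an edge has treewidth ≥ 1, and G has the edge 0–6. Hence tw(G) = 1 exactly.

Treewidth 1.
One such decomposition:
Bags: B1 = {0, 6}  B2 = {1, 6}  B3 = {1, 3}  B4 = {2, 3}  B5 = {2, 7}  B6 = {4, 7}  B7 = {4, 5}
Tree: B1–B2, B2–B3, B3–B4, B4–B5, B5–B6, B6–B7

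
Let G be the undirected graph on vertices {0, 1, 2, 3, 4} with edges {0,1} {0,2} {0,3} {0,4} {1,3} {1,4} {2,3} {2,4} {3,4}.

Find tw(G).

A width-3 tree decomposition is:
Bags: B1 = {0, 1, 3, 4}  B2 = {0, 2, 3, 4}
Tree: B1–B2
The largest bag has 4 vertices, giving width 3; this decomposition certifies tw(G) ≤ 3. Conversely, {0, 1, 3, 4} is a clique of size 4, and the vertices of any clique must share a bag in every tree decomposition; so some bag has ≥ 4 vertices and tw(G) ≥ 3. Combining the bounds, tw(G) = 3.

3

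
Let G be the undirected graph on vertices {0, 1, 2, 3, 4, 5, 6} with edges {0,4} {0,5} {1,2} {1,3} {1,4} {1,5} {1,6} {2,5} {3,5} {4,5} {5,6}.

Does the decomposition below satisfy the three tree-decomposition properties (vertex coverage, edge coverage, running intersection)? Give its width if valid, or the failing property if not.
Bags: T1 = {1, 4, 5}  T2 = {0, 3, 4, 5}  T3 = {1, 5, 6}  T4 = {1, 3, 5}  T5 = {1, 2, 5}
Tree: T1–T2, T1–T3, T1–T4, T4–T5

No — bags containing vertex 3 are not connected in the tree.

A tree decomposition must satisfy three properties: every vertex lies in some bag; for every edge, both endpoints lie together in some bag; and for every vertex, the bags containing it form a connected subtree. Here bags containing vertex 3 are not connected in the tree, so the decomposition is invalid.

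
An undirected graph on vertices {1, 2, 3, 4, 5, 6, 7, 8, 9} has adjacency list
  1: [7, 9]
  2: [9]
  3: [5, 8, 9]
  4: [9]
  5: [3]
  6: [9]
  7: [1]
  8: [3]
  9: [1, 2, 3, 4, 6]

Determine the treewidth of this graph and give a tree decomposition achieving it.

Treewidth 1.
One such decomposition:
Bags: B1 = {3, 5}  B2 = {3, 9}  B3 = {2, 9}  B4 = {3, 8}  B5 = {6, 9}  B6 = {1, 9}  B7 = {4, 9}  B8 = {1, 7}
Tree: B1–B2, B2–B3, B2–B4, B3–B5, B5–B6, B5–B7, B6–B8

Each bag holds 2 vertices, so the decomposition has width 1, which upper-bounds the treewidth. Since G has at least one edge (e.g. 3–5), it is not an edgeless graph, so tw(G) ≥ 1. The upper and lower bounds meet at 1, so that is the treewidth.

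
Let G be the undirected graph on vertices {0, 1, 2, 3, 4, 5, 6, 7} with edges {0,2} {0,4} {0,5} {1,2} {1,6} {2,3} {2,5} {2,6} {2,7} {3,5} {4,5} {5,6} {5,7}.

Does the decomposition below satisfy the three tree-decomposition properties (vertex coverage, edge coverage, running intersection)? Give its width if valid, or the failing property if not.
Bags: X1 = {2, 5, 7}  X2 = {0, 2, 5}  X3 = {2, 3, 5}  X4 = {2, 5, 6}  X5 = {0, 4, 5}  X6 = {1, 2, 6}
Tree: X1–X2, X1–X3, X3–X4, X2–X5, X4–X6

Vertex coverage: the bags together contain {0, 1, 2, 3, 4, 5, 6, 7}, the full vertex set. Edge coverage: each edge of G has both endpoints in at least one bag. Running intersection: for every vertex, the bags containing it form a connected subtree. All three properties hold, so this is a valid tree decomposition of width max|bag| − 1 = 2, and hence tw(G) ≤ 2.

Yes; width 2.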